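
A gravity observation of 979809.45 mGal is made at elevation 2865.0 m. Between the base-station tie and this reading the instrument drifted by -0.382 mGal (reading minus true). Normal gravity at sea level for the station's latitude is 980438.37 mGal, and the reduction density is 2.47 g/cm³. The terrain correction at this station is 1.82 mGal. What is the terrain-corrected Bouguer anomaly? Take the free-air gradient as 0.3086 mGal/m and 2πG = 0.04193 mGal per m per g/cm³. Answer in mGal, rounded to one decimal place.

-39.3

Drift-corrected reading = 979809.45 − (-0.382) = 979809.832 mGal
Free-air correction = 0.3086 × 2865.0 = 884.14 mGal
Free-air anomaly = 979809.832 − 980438.37 + (884.14) = 255.602 mGal
Bouguer slab correction = 0.04193 × 2.47 × 2865.0 = 296.72 mGal
Simple Bouguer anomaly = 255.602 − (296.72) = -41.118 mGal
Complete Bouguer anomaly = -41.118 + 1.82 = -39.298 mGal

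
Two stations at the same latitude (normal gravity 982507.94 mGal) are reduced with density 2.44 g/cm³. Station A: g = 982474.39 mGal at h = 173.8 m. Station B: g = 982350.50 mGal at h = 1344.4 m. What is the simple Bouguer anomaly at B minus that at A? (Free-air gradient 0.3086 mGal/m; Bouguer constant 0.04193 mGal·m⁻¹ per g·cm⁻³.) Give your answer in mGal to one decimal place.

Δg_SB(A) = 982474.39 − 982507.94 + 0.3086×173.8 − 0.04193×2.44×173.8 = 2.30 mGal
Δg_SB(B) = 982350.50 − 982507.94 + 0.3086×1344.4 − 0.04193×2.44×1344.4 = 119.90 mGal
Difference = 119.90 − (2.30) = 117.60 mGal

117.6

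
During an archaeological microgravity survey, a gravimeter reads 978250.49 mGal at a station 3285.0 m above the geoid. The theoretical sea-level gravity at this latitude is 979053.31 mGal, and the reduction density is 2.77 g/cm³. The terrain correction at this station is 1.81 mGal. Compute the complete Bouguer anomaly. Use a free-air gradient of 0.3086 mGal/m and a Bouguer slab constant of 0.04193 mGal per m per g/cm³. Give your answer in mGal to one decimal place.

-168.8

Free-air correction = 0.3086 × 3285.0 = 1013.75 mGal
Free-air anomaly = 978250.49 − 979053.31 + (1013.75) = 210.93 mGal
Bouguer slab correction = 0.04193 × 2.77 × 3285.0 = 381.54 mGal
Simple Bouguer anomaly = 210.93 − (381.54) = -170.61 mGal
Complete Bouguer anomaly = -170.61 + 1.81 = -168.80 mGal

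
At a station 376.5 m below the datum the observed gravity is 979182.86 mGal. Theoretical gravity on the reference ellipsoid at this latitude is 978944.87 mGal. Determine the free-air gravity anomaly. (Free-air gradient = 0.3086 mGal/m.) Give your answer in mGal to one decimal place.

Free-air correction = 0.3086 × -376.5 = -116.19 mGal
Free-air anomaly = 979182.86 − 978944.87 + (-116.19) = 121.80 mGal

121.8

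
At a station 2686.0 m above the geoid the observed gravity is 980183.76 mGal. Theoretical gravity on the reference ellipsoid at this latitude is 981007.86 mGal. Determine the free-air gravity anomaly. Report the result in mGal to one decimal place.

4.8

Free-air correction = 0.3086 × 2686.0 = 828.90 mGal
Free-air anomaly = 980183.76 − 981007.86 + (828.90) = 4.80 mGal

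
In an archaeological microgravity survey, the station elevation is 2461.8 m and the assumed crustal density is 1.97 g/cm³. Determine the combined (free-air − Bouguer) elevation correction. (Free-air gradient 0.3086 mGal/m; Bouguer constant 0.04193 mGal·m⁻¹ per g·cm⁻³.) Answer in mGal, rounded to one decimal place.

Combined gradient = 0.3086 − 0.04193 × 1.97 = 0.2259979 mGal/m
Combined elevation correction = 0.2259979 × 2461.8 = 556.4 mGal

556.4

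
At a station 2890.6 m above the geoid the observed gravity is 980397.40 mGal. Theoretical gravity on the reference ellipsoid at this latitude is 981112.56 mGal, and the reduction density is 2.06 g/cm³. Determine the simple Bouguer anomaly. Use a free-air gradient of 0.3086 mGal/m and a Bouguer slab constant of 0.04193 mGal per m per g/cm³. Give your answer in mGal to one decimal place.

Free-air correction = 0.3086 × 2890.6 = 892.04 mGal
Free-air anomaly = 980397.40 − 981112.56 + (892.04) = 176.88 mGal
Bouguer slab correction = 0.04193 × 2.06 × 2890.6 = 249.68 mGal
Simple Bouguer anomaly = 176.88 − (249.68) = -72.80 mGal

-72.8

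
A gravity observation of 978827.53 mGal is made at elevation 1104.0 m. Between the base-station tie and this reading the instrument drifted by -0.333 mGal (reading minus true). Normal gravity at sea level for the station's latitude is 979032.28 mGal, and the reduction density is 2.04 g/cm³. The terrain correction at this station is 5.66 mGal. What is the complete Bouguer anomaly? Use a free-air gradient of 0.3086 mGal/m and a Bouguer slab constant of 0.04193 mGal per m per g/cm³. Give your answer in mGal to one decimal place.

47.5

Drift-corrected reading = 978827.53 − (-0.333) = 978827.863 mGal
Free-air correction = 0.3086 × 1104.0 = 340.69 mGal
Free-air anomaly = 978827.863 − 979032.28 + (340.69) = 136.273 mGal
Bouguer slab correction = 0.04193 × 2.04 × 1104.0 = 94.43 mGal
Simple Bouguer anomaly = 136.273 − (94.43) = 41.843 mGal
Complete Bouguer anomaly = 41.843 + 5.66 = 47.503 mGal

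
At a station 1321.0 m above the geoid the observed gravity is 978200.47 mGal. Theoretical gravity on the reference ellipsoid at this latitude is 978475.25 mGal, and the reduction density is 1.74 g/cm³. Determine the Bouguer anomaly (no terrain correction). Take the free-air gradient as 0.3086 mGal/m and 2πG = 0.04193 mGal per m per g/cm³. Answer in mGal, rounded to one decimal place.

Free-air correction = 0.3086 × 1321.0 = 407.66 mGal
Free-air anomaly = 978200.47 − 978475.25 + (407.66) = 132.88 mGal
Bouguer slab correction = 0.04193 × 1.74 × 1321.0 = 96.38 mGal
Simple Bouguer anomaly = 132.88 − (96.38) = 36.50 mGal

36.5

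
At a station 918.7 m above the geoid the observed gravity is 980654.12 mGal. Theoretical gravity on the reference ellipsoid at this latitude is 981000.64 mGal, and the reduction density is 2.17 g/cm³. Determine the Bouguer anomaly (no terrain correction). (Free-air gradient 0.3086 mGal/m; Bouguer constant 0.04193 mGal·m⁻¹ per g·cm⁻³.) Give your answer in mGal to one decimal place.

Free-air correction = 0.3086 × 918.7 = 283.51 mGal
Free-air anomaly = 980654.12 − 981000.64 + (283.51) = -63.01 mGal
Bouguer slab correction = 0.04193 × 2.17 × 918.7 = 83.59 mGal
Simple Bouguer anomaly = -63.01 − (83.59) = -146.60 mGal

-146.6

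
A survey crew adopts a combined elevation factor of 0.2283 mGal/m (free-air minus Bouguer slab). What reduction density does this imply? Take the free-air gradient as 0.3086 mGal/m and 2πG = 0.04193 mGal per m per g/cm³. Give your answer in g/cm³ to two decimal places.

1.92

0.2283 = 0.3086 − 0.04193 × ρ
ρ = (0.3086 − 0.2283) / 0.04193 = 1.92 g/cm³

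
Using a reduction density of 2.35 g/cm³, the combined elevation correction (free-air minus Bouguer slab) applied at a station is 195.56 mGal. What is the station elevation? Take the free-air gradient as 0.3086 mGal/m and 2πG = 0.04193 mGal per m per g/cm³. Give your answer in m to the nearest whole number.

931

Combined gradient = 0.3086 − 0.04193 × 2.35 = 0.2100645 mGal/m
h = 195.56 / 0.2100645 = 930.95 m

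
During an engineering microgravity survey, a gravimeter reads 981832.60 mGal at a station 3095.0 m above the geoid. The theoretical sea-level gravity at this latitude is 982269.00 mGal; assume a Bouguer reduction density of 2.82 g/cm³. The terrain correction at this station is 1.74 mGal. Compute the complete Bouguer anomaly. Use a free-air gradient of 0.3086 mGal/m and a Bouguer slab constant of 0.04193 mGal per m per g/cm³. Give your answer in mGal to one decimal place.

Free-air correction = 0.3086 × 3095.0 = 955.12 mGal
Free-air anomaly = 981832.60 − 982269.00 + (955.12) = 518.72 mGal
Bouguer slab correction = 0.04193 × 2.82 × 3095.0 = 365.96 mGal
Simple Bouguer anomaly = 518.72 − (365.96) = 152.76 mGal
Complete Bouguer anomaly = 152.76 + 1.74 = 154.50 mGal

154.5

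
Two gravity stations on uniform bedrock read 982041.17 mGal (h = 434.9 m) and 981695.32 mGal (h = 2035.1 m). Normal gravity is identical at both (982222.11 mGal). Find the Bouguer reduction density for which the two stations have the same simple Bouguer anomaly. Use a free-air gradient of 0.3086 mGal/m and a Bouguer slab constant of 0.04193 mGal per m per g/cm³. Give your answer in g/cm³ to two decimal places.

2.21

Δg_obs = 981695.32 − 982041.17 = -345.85 mGal over Δh = 2035.1 − 434.9 = 1600.2 m
Equal Bouguer anomalies ⇒ Δg_obs + (0.3086 − 0.04193ρ)·Δh = 0
0.3086 − 0.04193ρ = −Δg_obs/Δh = 0.21613
ρ = (0.3086 − 0.21613) / 0.04193 = 2.21 g/cm³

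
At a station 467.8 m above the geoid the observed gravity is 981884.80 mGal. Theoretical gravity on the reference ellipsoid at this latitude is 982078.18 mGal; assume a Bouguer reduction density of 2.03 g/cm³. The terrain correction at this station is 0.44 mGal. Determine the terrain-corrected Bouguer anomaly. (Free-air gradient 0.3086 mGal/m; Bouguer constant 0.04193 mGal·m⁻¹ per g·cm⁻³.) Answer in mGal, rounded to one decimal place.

-88.4

Free-air correction = 0.3086 × 467.8 = 144.36 mGal
Free-air anomaly = 981884.80 − 982078.18 + (144.36) = -49.02 mGal
Bouguer slab correction = 0.04193 × 2.03 × 467.8 = 39.82 mGal
Simple Bouguer anomaly = -49.02 − (39.82) = -88.84 mGal
Complete Bouguer anomaly = -88.84 + 0.44 = -88.40 mGal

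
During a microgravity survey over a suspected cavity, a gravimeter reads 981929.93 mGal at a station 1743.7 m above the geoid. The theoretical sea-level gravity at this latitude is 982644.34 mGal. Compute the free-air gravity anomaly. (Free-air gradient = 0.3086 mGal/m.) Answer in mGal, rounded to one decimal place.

Free-air correction = 0.3086 × 1743.7 = 538.11 mGal
Free-air anomaly = 981929.93 − 982644.34 + (538.11) = -176.30 mGal

-176.3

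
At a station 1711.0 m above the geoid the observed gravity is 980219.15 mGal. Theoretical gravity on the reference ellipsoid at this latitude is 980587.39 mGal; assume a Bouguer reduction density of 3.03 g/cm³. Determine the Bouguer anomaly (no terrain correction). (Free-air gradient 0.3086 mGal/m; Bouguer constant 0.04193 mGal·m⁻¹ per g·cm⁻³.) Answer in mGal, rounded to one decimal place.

Free-air correction = 0.3086 × 1711.0 = 528.01 mGal
Free-air anomaly = 980219.15 − 980587.39 + (528.01) = 159.77 mGal
Bouguer slab correction = 0.04193 × 3.03 × 1711.0 = 217.38 mGal
Simple Bouguer anomaly = 159.77 − (217.38) = -57.61 mGal

-57.6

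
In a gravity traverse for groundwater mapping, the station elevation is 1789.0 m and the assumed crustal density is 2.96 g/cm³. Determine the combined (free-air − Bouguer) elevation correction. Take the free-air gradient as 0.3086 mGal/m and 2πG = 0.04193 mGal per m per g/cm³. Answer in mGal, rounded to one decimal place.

Combined gradient = 0.3086 − 0.04193 × 2.96 = 0.1844872 mGal/m
Combined elevation correction = 0.1844872 × 1789.0 = 330.0 mGal

330.0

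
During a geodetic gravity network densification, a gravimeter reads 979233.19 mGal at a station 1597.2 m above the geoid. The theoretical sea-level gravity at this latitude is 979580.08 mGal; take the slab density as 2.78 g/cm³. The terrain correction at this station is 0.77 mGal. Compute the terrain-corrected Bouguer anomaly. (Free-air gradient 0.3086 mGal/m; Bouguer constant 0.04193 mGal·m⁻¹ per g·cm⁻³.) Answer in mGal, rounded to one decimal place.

Free-air correction = 0.3086 × 1597.2 = 492.90 mGal
Free-air anomaly = 979233.19 − 979580.08 + (492.90) = 146.01 mGal
Bouguer slab correction = 0.04193 × 2.78 × 1597.2 = 186.18 mGal
Simple Bouguer anomaly = 146.01 − (186.18) = -40.17 mGal
Complete Bouguer anomaly = -40.17 + 0.77 = -39.40 mGal

-39.4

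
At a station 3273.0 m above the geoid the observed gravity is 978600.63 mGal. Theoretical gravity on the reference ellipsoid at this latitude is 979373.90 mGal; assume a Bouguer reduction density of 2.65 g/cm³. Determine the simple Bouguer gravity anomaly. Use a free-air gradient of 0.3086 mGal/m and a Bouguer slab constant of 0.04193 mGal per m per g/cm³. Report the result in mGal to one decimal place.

-126.9

Free-air correction = 0.3086 × 3273.0 = 1010.05 mGal
Free-air anomaly = 978600.63 − 979373.90 + (1010.05) = 236.78 mGal
Bouguer slab correction = 0.04193 × 2.65 × 3273.0 = 363.68 mGal
Simple Bouguer anomaly = 236.78 − (363.68) = -126.90 mGal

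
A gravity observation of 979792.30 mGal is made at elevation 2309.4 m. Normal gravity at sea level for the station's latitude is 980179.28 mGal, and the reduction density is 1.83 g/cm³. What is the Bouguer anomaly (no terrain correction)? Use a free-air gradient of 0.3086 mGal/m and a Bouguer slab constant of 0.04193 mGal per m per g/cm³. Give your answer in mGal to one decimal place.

148.5

Free-air correction = 0.3086 × 2309.4 = 712.68 mGal
Free-air anomaly = 979792.30 − 980179.28 + (712.68) = 325.70 mGal
Bouguer slab correction = 0.04193 × 1.83 × 2309.4 = 177.20 mGal
Simple Bouguer anomaly = 325.70 − (177.20) = 148.50 mGal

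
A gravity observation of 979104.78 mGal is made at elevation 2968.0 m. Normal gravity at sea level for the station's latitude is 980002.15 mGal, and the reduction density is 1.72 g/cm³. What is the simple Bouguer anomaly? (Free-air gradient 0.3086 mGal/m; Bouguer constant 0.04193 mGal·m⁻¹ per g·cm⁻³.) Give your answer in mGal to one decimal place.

-195.5

Free-air correction = 0.3086 × 2968.0 = 915.92 mGal
Free-air anomaly = 979104.78 − 980002.15 + (915.92) = 18.55 mGal
Bouguer slab correction = 0.04193 × 1.72 × 2968.0 = 214.05 mGal
Simple Bouguer anomaly = 18.55 − (214.05) = -195.50 mGal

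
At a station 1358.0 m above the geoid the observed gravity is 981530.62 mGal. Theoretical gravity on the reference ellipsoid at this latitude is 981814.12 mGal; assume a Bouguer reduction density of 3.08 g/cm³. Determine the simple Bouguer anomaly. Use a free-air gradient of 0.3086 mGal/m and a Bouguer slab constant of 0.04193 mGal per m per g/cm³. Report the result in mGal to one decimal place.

-39.8

Free-air correction = 0.3086 × 1358.0 = 419.08 mGal
Free-air anomaly = 981530.62 − 981814.12 + (419.08) = 135.58 mGal
Bouguer slab correction = 0.04193 × 3.08 × 1358.0 = 175.38 mGal
Simple Bouguer anomaly = 135.58 − (175.38) = -39.80 mGal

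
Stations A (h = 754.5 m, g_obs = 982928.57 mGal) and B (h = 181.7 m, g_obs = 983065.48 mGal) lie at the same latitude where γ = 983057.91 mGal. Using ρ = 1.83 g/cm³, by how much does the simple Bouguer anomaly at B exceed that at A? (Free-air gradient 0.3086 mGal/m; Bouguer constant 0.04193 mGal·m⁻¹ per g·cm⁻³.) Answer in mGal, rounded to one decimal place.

Δg_SB(A) = 982928.57 − 983057.91 + 0.3086×754.5 − 0.04193×1.83×754.5 = 45.60 mGal
Δg_SB(B) = 983065.48 − 983057.91 + 0.3086×181.7 − 0.04193×1.83×181.7 = 49.70 mGal
Difference = 49.70 − (45.60) = 4.10 mGal

4.1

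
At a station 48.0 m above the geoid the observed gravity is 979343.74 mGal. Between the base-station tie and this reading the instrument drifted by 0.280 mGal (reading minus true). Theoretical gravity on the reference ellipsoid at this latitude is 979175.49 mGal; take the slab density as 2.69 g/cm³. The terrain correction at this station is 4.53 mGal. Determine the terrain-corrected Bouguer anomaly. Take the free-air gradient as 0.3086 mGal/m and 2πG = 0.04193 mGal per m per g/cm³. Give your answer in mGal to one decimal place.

181.9

Drift-corrected reading = 979343.74 − (0.280) = 979343.460 mGal
Free-air correction = 0.3086 × 48.0 = 14.81 mGal
Free-air anomaly = 979343.460 − 979175.49 + (14.81) = 182.780 mGal
Bouguer slab correction = 0.04193 × 2.69 × 48.0 = 5.41 mGal
Simple Bouguer anomaly = 182.780 − (5.41) = 177.370 mGal
Complete Bouguer anomaly = 177.370 + 4.53 = 181.900 mGal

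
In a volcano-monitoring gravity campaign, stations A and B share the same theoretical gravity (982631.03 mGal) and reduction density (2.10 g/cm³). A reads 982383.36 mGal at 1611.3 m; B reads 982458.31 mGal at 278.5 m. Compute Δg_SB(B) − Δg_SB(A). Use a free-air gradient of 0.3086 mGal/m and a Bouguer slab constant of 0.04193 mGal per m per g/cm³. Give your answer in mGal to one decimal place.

-219.0

Δg_SB(A) = 982383.36 − 982631.03 + 0.3086×1611.3 − 0.04193×2.10×1611.3 = 107.70 mGal
Δg_SB(B) = 982458.31 − 982631.03 + 0.3086×278.5 − 0.04193×2.10×278.5 = -111.30 mGal
Difference = -111.30 − (107.70) = -219.00 mGal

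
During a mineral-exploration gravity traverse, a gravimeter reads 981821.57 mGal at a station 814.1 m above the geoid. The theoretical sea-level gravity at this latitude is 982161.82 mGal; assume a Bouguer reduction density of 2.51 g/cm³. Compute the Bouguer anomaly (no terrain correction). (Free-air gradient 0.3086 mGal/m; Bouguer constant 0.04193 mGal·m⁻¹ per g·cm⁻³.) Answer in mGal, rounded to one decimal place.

Free-air correction = 0.3086 × 814.1 = 251.23 mGal
Free-air anomaly = 981821.57 − 982161.82 + (251.23) = -89.02 mGal
Bouguer slab correction = 0.04193 × 2.51 × 814.1 = 85.68 mGal
Simple Bouguer anomaly = -89.02 − (85.68) = -174.70 mGal

-174.7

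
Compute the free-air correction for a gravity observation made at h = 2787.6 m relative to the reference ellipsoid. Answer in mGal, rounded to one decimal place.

Free-air correction = 0.3086 × 2787.6 = 860.3 mGal

860.3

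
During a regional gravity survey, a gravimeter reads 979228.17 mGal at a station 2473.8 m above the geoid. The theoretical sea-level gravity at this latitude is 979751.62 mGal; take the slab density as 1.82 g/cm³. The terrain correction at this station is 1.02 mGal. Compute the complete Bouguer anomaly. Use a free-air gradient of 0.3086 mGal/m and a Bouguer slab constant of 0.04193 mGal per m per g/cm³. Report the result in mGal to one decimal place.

Free-air correction = 0.3086 × 2473.8 = 763.41 mGal
Free-air anomaly = 979228.17 − 979751.62 + (763.41) = 239.96 mGal
Bouguer slab correction = 0.04193 × 1.82 × 2473.8 = 188.78 mGal
Simple Bouguer anomaly = 239.96 − (188.78) = 51.18 mGal
Complete Bouguer anomaly = 51.18 + 1.02 = 52.20 mGal

52.2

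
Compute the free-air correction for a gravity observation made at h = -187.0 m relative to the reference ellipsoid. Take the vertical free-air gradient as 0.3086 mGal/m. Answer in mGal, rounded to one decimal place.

Free-air correction = 0.3086 × -187.0 = -57.7 mGal

-57.7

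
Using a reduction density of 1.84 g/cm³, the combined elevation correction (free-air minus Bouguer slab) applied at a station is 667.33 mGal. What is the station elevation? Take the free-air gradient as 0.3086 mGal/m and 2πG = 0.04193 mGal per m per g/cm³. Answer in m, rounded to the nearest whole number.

2883

Combined gradient = 0.3086 − 0.04193 × 1.84 = 0.2314488 mGal/m
h = 667.33 / 0.2314488 = 2883.27 m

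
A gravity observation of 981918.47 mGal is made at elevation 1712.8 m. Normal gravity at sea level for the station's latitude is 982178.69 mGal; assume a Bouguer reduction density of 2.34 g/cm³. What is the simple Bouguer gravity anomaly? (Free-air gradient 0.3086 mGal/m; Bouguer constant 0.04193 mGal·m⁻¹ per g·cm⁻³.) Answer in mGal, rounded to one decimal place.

Free-air correction = 0.3086 × 1712.8 = 528.57 mGal
Free-air anomaly = 981918.47 − 982178.69 + (528.57) = 268.35 mGal
Bouguer slab correction = 0.04193 × 2.34 × 1712.8 = 168.05 mGal
Simple Bouguer anomaly = 268.35 − (168.05) = 100.30 mGal

100.3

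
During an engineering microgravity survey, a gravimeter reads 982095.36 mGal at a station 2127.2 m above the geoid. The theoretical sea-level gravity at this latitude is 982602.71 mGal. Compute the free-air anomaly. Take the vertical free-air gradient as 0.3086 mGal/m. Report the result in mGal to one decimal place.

149.1

Free-air correction = 0.3086 × 2127.2 = 656.45 mGal
Free-air anomaly = 982095.36 − 982602.71 + (656.45) = 149.10 mGal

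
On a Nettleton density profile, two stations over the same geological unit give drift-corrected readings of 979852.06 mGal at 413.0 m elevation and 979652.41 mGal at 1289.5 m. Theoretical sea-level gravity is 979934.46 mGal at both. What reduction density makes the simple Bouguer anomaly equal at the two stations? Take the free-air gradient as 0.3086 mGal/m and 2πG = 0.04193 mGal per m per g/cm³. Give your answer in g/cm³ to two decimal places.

Δg_obs = 979652.41 − 979852.06 = -199.65 mGal over Δh = 1289.5 − 413.0 = 876.5 m
Equal Bouguer anomalies ⇒ Δg_obs + (0.3086 − 0.04193ρ)·Δh = 0
0.3086 − 0.04193ρ = −Δg_obs/Δh = 0.22778
ρ = (0.3086 − 0.22778) / 0.04193 = 1.93 g/cm³

1.93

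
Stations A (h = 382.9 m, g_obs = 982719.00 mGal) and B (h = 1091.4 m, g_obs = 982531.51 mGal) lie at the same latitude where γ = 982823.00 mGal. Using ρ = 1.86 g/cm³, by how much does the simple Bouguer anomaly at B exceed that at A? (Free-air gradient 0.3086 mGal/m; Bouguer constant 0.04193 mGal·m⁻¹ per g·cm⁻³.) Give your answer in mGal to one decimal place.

-24.1

Δg_SB(A) = 982719.00 − 982823.00 + 0.3086×382.9 − 0.04193×1.86×382.9 = -15.70 mGal
Δg_SB(B) = 982531.51 − 982823.00 + 0.3086×1091.4 − 0.04193×1.86×1091.4 = -39.80 mGal
Difference = -39.80 − (-15.70) = -24.10 mGal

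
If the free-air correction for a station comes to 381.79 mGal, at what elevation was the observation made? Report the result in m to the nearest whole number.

h = 381.79 / 0.3086 = 1237.17 m

1237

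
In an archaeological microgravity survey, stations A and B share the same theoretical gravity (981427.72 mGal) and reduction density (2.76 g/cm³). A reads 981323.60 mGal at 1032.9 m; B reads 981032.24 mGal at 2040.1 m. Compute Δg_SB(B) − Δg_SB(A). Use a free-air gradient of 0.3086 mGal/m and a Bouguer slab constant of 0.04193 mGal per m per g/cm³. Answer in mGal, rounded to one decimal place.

Δg_SB(A) = 981323.60 − 981427.72 + 0.3086×1032.9 − 0.04193×2.76×1032.9 = 95.10 mGal
Δg_SB(B) = 981032.24 − 981427.72 + 0.3086×2040.1 − 0.04193×2.76×2040.1 = -2.00 mGal
Difference = -2.00 − (95.10) = -97.10 mGal

-97.1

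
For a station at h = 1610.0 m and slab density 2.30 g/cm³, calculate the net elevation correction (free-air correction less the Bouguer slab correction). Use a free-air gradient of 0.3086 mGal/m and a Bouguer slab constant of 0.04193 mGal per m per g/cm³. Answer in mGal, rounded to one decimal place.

Combined gradient = 0.3086 − 0.04193 × 2.30 = 0.2121610 mGal/m
Combined elevation correction = 0.2121610 × 1610.0 = 341.6 mGal

341.6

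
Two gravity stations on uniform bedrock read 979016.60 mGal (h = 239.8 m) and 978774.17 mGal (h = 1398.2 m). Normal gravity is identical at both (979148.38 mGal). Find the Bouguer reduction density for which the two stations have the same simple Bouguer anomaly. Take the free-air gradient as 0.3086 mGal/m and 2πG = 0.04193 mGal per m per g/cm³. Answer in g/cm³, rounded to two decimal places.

2.37

Δg_obs = 978774.17 − 979016.60 = -242.43 mGal over Δh = 1398.2 − 239.8 = 1158.4 m
Equal Bouguer anomalies ⇒ Δg_obs + (0.3086 − 0.04193ρ)·Δh = 0
0.3086 − 0.04193ρ = −Δg_obs/Δh = 0.20928
ρ = (0.3086 − 0.20928) / 0.04193 = 2.37 g/cm³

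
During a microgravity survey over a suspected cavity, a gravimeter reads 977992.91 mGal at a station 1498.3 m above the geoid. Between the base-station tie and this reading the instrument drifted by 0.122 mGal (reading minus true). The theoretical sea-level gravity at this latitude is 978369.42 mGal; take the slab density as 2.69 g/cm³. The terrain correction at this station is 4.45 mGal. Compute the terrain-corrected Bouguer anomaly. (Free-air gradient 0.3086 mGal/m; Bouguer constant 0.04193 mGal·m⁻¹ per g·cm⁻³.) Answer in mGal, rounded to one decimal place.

-78.8

Drift-corrected reading = 977992.91 − (0.122) = 977992.788 mGal
Free-air correction = 0.3086 × 1498.3 = 462.38 mGal
Free-air anomaly = 977992.788 − 978369.42 + (462.38) = 85.748 mGal
Bouguer slab correction = 0.04193 × 2.69 × 1498.3 = 169.00 mGal
Simple Bouguer anomaly = 85.748 − (169.00) = -83.252 mGal
Complete Bouguer anomaly = -83.252 + 4.45 = -78.802 mGal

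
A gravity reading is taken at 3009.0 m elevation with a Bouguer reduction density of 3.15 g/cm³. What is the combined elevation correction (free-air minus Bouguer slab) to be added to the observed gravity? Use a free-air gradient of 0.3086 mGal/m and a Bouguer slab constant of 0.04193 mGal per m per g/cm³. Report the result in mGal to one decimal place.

Combined gradient = 0.3086 − 0.04193 × 3.15 = 0.1765205 mGal/m
Combined elevation correction = 0.1765205 × 3009.0 = 531.2 mGal

531.2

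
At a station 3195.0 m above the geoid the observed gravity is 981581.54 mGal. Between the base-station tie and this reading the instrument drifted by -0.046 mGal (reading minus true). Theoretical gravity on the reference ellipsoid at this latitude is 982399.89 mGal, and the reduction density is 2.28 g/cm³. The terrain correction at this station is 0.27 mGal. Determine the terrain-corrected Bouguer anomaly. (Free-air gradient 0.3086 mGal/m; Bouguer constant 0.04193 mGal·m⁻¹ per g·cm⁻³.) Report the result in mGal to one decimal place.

-137.5

Drift-corrected reading = 981581.54 − (-0.046) = 981581.586 mGal
Free-air correction = 0.3086 × 3195.0 = 985.98 mGal
Free-air anomaly = 981581.586 − 982399.89 + (985.98) = 167.676 mGal
Bouguer slab correction = 0.04193 × 2.28 × 3195.0 = 305.44 mGal
Simple Bouguer anomaly = 167.676 − (305.44) = -137.764 mGal
Complete Bouguer anomaly = -137.764 + 0.27 = -137.494 mGal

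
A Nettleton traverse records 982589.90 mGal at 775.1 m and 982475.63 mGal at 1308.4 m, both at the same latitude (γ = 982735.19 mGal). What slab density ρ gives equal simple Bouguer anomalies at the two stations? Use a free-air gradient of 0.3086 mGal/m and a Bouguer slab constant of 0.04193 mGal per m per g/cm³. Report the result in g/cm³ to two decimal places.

2.25

Δg_obs = 982475.63 − 982589.90 = -114.27 mGal over Δh = 1308.4 − 775.1 = 533.3 m
Equal Bouguer anomalies ⇒ Δg_obs + (0.3086 − 0.04193ρ)·Δh = 0
0.3086 − 0.04193ρ = −Δg_obs/Δh = 0.21427
ρ = (0.3086 − 0.21427) / 0.04193 = 2.25 g/cm³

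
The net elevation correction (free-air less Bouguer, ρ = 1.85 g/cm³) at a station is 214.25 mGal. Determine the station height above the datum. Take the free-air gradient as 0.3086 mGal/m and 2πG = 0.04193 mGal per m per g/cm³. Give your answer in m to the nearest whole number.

Combined gradient = 0.3086 − 0.04193 × 1.85 = 0.2310295 mGal/m
h = 214.25 / 0.2310295 = 927.37 m

927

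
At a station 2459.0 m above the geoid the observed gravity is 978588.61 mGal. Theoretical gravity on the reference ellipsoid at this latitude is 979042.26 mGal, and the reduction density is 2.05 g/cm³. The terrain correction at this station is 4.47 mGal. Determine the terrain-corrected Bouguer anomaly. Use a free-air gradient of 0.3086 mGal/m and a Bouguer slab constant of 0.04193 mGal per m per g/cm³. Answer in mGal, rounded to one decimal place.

98.3

Free-air correction = 0.3086 × 2459.0 = 758.85 mGal
Free-air anomaly = 978588.61 − 979042.26 + (758.85) = 305.20 mGal
Bouguer slab correction = 0.04193 × 2.05 × 2459.0 = 211.37 mGal
Simple Bouguer anomaly = 305.20 − (211.37) = 93.83 mGal
Complete Bouguer anomaly = 93.83 + 4.47 = 98.30 mGal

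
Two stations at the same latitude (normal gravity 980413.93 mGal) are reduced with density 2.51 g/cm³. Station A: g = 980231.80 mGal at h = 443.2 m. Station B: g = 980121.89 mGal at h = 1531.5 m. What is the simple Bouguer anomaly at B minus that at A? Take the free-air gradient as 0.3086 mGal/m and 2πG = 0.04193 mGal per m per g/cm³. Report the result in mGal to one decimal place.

Δg_SB(A) = 980231.80 − 980413.93 + 0.3086×443.2 − 0.04193×2.51×443.2 = -92.00 mGal
Δg_SB(B) = 980121.89 − 980413.93 + 0.3086×1531.5 − 0.04193×2.51×1531.5 = 19.40 mGal
Difference = 19.40 − (-92.00) = 111.40 mGal

111.4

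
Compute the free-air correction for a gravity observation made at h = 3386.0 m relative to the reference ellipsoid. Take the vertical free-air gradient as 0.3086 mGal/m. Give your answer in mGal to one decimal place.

Free-air correction = 0.3086 × 3386.0 = 1044.9 mGal

1044.9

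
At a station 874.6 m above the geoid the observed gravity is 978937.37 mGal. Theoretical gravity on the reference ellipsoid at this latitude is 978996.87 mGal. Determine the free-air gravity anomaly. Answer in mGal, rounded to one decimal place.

Free-air correction = 0.3086 × 874.6 = 269.90 mGal
Free-air anomaly = 978937.37 − 978996.87 + (269.90) = 210.40 mGal

210.4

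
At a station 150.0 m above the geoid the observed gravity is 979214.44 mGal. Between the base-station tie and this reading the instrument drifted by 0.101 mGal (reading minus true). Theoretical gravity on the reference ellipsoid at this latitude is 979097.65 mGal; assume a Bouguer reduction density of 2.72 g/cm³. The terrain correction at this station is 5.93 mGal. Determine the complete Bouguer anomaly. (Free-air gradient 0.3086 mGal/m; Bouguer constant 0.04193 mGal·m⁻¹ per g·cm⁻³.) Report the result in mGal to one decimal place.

Drift-corrected reading = 979214.44 − (0.101) = 979214.339 mGal
Free-air correction = 0.3086 × 150.0 = 46.29 mGal
Free-air anomaly = 979214.339 − 979097.65 + (46.29) = 162.979 mGal
Bouguer slab correction = 0.04193 × 2.72 × 150.0 = 17.11 mGal
Simple Bouguer anomaly = 162.979 − (17.11) = 145.869 mGal
Complete Bouguer anomaly = 145.869 + 5.93 = 151.799 mGal

151.8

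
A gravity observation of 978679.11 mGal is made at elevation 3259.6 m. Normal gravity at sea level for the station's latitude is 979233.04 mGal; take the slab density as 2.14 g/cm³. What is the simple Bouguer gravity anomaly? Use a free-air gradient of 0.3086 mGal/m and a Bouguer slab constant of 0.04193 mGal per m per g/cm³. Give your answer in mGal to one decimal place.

Free-air correction = 0.3086 × 3259.6 = 1005.91 mGal
Free-air anomaly = 978679.11 − 979233.04 + (1005.91) = 451.98 mGal
Bouguer slab correction = 0.04193 × 2.14 × 3259.6 = 292.48 mGal
Simple Bouguer anomaly = 451.98 − (292.48) = 159.50 mGal

159.5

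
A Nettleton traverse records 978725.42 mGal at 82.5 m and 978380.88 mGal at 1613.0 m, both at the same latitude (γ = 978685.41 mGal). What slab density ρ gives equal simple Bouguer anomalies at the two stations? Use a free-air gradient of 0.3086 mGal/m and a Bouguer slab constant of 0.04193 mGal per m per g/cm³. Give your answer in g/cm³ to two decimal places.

Δg_obs = 978380.88 − 978725.42 = -344.54 mGal over Δh = 1613.0 − 82.5 = 1530.5 m
Equal Bouguer anomalies ⇒ Δg_obs + (0.3086 − 0.04193ρ)·Δh = 0
0.3086 − 0.04193ρ = −Δg_obs/Δh = 0.22512
ρ = (0.3086 − 0.22512) / 0.04193 = 1.99 g/cm³

1.99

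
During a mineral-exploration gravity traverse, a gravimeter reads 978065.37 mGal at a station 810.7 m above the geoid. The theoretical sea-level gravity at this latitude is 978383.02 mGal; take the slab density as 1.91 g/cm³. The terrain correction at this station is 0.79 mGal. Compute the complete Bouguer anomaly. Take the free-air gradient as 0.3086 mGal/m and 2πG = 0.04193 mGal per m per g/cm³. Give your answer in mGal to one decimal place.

Free-air correction = 0.3086 × 810.7 = 250.18 mGal
Free-air anomaly = 978065.37 − 978383.02 + (250.18) = -67.47 mGal
Bouguer slab correction = 0.04193 × 1.91 × 810.7 = 64.93 mGal
Simple Bouguer anomaly = -67.47 − (64.93) = -132.40 mGal
Complete Bouguer anomaly = -132.40 + 0.79 = -131.61 mGal

-131.6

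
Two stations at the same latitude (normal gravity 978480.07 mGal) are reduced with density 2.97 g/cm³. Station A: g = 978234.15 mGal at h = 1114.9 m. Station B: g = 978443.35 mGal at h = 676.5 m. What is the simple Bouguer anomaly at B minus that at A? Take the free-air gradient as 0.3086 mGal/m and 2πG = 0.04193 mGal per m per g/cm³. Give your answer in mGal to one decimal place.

128.5

Δg_SB(A) = 978234.15 − 978480.07 + 0.3086×1114.9 − 0.04193×2.97×1114.9 = -40.70 mGal
Δg_SB(B) = 978443.35 − 978480.07 + 0.3086×676.5 − 0.04193×2.97×676.5 = 87.80 mGal
Difference = 87.80 − (-40.70) = 128.50 mGal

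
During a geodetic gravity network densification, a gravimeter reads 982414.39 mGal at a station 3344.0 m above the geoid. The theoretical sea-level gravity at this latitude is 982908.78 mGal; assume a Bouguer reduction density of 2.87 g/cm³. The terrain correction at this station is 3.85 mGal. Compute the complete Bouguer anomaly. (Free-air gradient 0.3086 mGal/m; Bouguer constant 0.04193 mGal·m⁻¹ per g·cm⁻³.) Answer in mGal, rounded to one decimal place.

Free-air correction = 0.3086 × 3344.0 = 1031.96 mGal
Free-air anomaly = 982414.39 − 982908.78 + (1031.96) = 537.57 mGal
Bouguer slab correction = 0.04193 × 2.87 × 3344.0 = 402.41 mGal
Simple Bouguer anomaly = 537.57 − (402.41) = 135.16 mGal
Complete Bouguer anomaly = 135.16 + 3.85 = 139.01 mGal

139.0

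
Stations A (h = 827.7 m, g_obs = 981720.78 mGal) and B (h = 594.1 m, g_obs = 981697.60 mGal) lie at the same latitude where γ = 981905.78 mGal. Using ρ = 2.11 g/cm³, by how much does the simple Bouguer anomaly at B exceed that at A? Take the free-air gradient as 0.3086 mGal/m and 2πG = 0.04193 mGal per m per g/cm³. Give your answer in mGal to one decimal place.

Δg_SB(A) = 981720.78 − 981905.78 + 0.3086×827.7 − 0.04193×2.11×827.7 = -2.80 mGal
Δg_SB(B) = 981697.60 − 981905.78 + 0.3086×594.1 − 0.04193×2.11×594.1 = -77.40 mGal
Difference = -77.40 − (-2.80) = -74.60 mGal

-74.6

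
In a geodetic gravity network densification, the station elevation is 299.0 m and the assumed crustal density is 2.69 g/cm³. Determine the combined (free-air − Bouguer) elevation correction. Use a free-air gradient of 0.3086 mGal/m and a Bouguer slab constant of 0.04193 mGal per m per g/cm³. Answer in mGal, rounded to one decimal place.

Combined gradient = 0.3086 − 0.04193 × 2.69 = 0.1958083 mGal/m
Combined elevation correction = 0.1958083 × 299.0 = 58.5 mGal

58.5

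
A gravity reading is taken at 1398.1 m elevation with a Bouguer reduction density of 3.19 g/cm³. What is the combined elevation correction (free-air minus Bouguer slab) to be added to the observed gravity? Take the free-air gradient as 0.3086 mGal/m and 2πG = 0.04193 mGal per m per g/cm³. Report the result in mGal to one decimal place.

Combined gradient = 0.3086 − 0.04193 × 3.19 = 0.1748433 mGal/m
Combined elevation correction = 0.1748433 × 1398.1 = 244.4 mGal

244.4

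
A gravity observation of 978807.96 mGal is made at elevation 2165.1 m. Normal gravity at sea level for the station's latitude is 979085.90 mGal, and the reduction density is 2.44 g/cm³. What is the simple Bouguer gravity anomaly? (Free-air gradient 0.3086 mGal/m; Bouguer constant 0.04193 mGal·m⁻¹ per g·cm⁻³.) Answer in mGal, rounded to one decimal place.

168.7

Free-air correction = 0.3086 × 2165.1 = 668.15 mGal
Free-air anomaly = 978807.96 − 979085.90 + (668.15) = 390.21 mGal
Bouguer slab correction = 0.04193 × 2.44 × 2165.1 = 221.51 mGal
Simple Bouguer anomaly = 390.21 − (221.51) = 168.70 mGal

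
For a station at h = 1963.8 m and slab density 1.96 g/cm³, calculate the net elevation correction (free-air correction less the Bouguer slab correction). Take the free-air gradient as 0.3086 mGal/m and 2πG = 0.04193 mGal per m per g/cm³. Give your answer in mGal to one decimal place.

444.6

Combined gradient = 0.3086 − 0.04193 × 1.96 = 0.2264172 mGal/m
Combined elevation correction = 0.2264172 × 1963.8 = 444.6 mGal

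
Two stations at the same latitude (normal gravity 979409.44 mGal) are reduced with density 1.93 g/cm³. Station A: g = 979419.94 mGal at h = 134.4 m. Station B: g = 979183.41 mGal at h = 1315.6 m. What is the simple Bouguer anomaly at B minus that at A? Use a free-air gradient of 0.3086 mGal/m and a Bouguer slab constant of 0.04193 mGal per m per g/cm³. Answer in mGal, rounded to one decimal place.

Δg_SB(A) = 979419.94 − 979409.44 + 0.3086×134.4 − 0.04193×1.93×134.4 = 41.10 mGal
Δg_SB(B) = 979183.41 − 979409.44 + 0.3086×1315.6 − 0.04193×1.93×1315.6 = 73.50 mGal
Difference = 73.50 − (41.10) = 32.40 mGal

32.4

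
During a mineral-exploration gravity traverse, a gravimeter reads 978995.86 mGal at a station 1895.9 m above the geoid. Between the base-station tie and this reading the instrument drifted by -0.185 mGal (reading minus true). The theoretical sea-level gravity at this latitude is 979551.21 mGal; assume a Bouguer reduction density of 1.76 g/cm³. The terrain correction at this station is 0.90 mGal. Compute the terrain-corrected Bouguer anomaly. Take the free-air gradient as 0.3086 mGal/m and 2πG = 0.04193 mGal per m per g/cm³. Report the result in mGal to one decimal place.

-109.1

Drift-corrected reading = 978995.86 − (-0.185) = 978996.045 mGal
Free-air correction = 0.3086 × 1895.9 = 585.07 mGal
Free-air anomaly = 978996.045 − 979551.21 + (585.07) = 29.905 mGal
Bouguer slab correction = 0.04193 × 1.76 × 1895.9 = 139.91 mGal
Simple Bouguer anomaly = 29.905 − (139.91) = -110.005 mGal
Complete Bouguer anomaly = -110.005 + 0.90 = -109.105 mGal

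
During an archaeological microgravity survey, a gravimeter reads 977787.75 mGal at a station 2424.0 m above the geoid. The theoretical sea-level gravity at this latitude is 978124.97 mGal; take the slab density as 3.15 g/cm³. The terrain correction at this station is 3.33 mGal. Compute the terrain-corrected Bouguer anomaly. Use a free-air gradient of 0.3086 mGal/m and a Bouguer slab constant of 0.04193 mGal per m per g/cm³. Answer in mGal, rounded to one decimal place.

Free-air correction = 0.3086 × 2424.0 = 748.05 mGal
Free-air anomaly = 977787.75 − 978124.97 + (748.05) = 410.83 mGal
Bouguer slab correction = 0.04193 × 3.15 × 2424.0 = 320.16 mGal
Simple Bouguer anomaly = 410.83 − (320.16) = 90.67 mGal
Complete Bouguer anomaly = 90.67 + 3.33 = 94.00 mGal

94.0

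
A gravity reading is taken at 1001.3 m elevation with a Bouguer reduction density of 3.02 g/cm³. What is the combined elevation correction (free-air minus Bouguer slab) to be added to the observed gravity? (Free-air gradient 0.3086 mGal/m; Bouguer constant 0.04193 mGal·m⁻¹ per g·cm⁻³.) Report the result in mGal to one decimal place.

Combined gradient = 0.3086 − 0.04193 × 3.02 = 0.1819714 mGal/m
Combined elevation correction = 0.1819714 × 1001.3 = 182.2 mGal

182.2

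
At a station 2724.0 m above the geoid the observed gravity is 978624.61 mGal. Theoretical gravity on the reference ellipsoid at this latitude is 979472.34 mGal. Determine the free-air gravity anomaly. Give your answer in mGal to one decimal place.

-7.1

Free-air correction = 0.3086 × 2724.0 = 840.63 mGal
Free-air anomaly = 978624.61 − 979472.34 + (840.63) = -7.10 mGal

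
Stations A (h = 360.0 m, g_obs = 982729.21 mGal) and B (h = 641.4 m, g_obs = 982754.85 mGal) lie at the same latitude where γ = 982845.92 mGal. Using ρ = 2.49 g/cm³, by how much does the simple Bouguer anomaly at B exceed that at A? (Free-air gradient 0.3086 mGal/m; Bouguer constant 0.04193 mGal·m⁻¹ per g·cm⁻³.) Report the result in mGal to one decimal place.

Δg_SB(A) = 982729.21 − 982845.92 + 0.3086×360.0 − 0.04193×2.49×360.0 = -43.20 mGal
Δg_SB(B) = 982754.85 − 982845.92 + 0.3086×641.4 − 0.04193×2.49×641.4 = 39.90 mGal
Difference = 39.90 − (-43.20) = 83.10 mGal

83.1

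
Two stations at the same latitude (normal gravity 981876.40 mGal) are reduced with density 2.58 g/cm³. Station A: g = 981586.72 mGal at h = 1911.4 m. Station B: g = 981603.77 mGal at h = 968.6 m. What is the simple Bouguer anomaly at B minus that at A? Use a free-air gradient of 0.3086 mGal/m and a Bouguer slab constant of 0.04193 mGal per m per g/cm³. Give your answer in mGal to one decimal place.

Δg_SB(A) = 981586.72 − 981876.40 + 0.3086×1911.4 − 0.04193×2.58×1911.4 = 93.40 mGal
Δg_SB(B) = 981603.77 − 981876.40 + 0.3086×968.6 − 0.04193×2.58×968.6 = -78.50 mGal
Difference = -78.50 − (93.40) = -171.90 mGal

-171.9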